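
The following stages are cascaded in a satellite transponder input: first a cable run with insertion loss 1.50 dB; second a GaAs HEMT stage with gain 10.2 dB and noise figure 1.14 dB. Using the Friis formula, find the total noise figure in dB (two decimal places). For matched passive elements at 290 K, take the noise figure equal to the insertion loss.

2.64 dB

Convert to linear (a loss of L dB is a gain of −L dB): F_i = 10^(NF_i/10), G_i = 10^(G_i,dB/10)
  Stage 1: F_1 = 10^(1.50/10) = 1.413, G_1 = 10^(−1.50/10) = 0.7079
  Stage 2: F_2 = 10^(1.14/10) = 1.300, G_2 = 10^(10.2/10) = 10.47
Friis cascade:
  F = 1.413 + (1.300 − 1)/0.7079 = 1.837
NF = 10 log₁₀(1.837) = 2.64 dB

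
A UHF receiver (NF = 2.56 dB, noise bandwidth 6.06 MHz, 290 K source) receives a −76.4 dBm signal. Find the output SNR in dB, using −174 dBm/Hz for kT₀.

Noise floor: N = −174 + 10 log₁₀(B) + NF
10 log₁₀(6.06×10⁶) = 67.82 dB
N = −174 + 67.82 + 2.56 = −103.62 dBm
SNR = P_sig − N = −76.4 − (−103.62) = 27.22 dB → 27.2 dB

27.2 dB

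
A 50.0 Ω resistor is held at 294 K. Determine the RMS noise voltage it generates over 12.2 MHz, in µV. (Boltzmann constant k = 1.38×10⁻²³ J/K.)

3.15 µV

V_n = √(4kTRB)
4kTRB = 4 × 1.38×10⁻²³ × 294 × 5.00×10¹ × 1.22×10⁷ = 9.90×10⁻¹² V²
V_n = √(9.90×10⁻¹²) = 3.15×10⁻⁶ V = 3.15 µV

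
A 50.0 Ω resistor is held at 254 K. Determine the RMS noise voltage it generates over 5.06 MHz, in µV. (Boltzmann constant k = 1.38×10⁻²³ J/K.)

1.88 µV

V_n = √(4kTRB)
4kTRB = 4 × 1.38×10⁻²³ × 254 × 5.00×10¹ × 5.06×10⁶ = 3.55×10⁻¹² V²
V_n = √(3.55×10⁻¹²) = 1.88×10⁻⁶ V = 1.88 µV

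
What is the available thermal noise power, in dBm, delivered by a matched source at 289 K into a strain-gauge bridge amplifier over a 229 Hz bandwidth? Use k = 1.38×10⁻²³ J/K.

−150.4 dBm

P_n = kTB = 1.38×10⁻²³ × 289 × 2.29×10² = 9.13×10⁻¹⁹ W
In dBm: 10 log₁₀(9.13×10⁻¹⁹ / 10⁻³) = −150.4 dBm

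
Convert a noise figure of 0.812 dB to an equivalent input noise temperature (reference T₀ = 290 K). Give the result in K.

F = 10^(0.812/10) = 1.20559
T_e = (F − 1)·T₀ = (1.20559 − 1) × 290 = 59.6 K

59.6 K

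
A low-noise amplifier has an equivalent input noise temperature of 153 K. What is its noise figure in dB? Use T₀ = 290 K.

F = 1 + T_e/T₀ = 1 + 153/290 = 1.52759
NF = 10 log₁₀(1.52759) = 1.84 dB

1.84 dB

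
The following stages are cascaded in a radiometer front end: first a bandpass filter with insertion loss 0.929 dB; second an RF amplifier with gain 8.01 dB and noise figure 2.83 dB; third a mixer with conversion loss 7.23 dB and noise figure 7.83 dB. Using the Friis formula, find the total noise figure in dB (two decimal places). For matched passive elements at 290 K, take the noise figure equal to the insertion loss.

5.27 dB

Convert to linear (a loss of L dB is a gain of −L dB): F_i = 10^(NF_i/10), G_i = 10^(G_i,dB/10)
  Stage 1: F_1 = 10^(0.929/10) = 1.239, G_1 = 10^(−0.929/10) = 0.8074
  Stage 2: F_2 = 10^(2.83/10) = 1.919, G_2 = 10^(8.01/10) = 6.324
  Stage 3: F_3 = 10^(7.83/10) = 6.067, G_3 = 10^(−7.23/10) = 0.1892
Friis cascade:
  F = 1.239 + (1.919 − 1)/0.8074 + (6.067 − 1)/5.106 = 3.369
NF = 10 log₁₀(3.369) = 5.27 dB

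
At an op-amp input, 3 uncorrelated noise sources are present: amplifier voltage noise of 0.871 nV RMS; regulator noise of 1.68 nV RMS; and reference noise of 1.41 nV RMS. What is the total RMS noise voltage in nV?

2.36 nV

Uncorrelated sources add in power (mean-square): V_tot = √(ΣV_i²)
V_tot = √[(8.71×10⁻¹⁰)² + (1.68×10⁻⁹)² + (1.41×10⁻⁹)²] = 2.36×10⁻⁹ V = 2.36 nV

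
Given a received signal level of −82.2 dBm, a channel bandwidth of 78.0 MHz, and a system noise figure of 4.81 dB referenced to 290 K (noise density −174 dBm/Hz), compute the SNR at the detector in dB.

8.1 dB

Noise floor: N = −174 + 10 log₁₀(B) + NF
10 log₁₀(7.80×10⁷) = 78.92 dB
N = −174 + 78.92 + 4.81 = −90.27 dBm
SNR = P_sig − N = −82.2 − (−90.27) = 8.07 dB → 8.1 dB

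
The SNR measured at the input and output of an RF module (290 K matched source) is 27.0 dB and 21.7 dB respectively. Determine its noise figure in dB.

5.3 dB

NF (dB) = SNR_in(dB) − SNR_out(dB) when the source is at T₀
NF = 27.0 − 21.7 = 5.3 dB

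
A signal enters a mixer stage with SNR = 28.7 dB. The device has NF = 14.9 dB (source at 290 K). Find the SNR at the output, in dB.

13.8 dB

By definition F = SNR_in/SNR_out, so in dB: SNR_out = SNR_in − NF
SNR_out = 28.7 − 14.9 = 13.8 dB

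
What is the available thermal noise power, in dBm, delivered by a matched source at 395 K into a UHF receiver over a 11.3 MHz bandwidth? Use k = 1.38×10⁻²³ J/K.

−102.1 dBm

P_n = kTB = 1.38×10⁻²³ × 395 × 1.13×10⁷ = 6.16×10⁻¹⁴ W
In dBm: 10 log₁₀(6.16×10⁻¹⁴ / 10⁻³) = −102.1 dBm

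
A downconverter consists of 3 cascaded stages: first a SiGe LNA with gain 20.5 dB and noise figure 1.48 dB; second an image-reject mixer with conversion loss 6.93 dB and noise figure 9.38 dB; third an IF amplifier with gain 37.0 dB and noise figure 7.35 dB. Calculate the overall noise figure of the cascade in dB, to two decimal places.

2.23 dB

Convert to linear (a loss of L dB is a gain of −L dB): F_i = 10^(NF_i/10), G_i = 10^(G_i,dB/10)
  Stage 1: F_1 = 10^(1.48/10) = 1.406, G_1 = 10^(20.5/10) = 112.2
  Stage 2: F_2 = 10^(9.38/10) = 8.670, G_2 = 10^(−6.93/10) = 0.2028
  Stage 3: F_3 = 10^(7.35/10) = 5.433, G_3 = 10^(37.0/10) = 5012
Friis cascade:
  F = 1.406 + (8.670 − 1)/112.2 + (5.433 − 1)/22.75 = 1.669
NF = 10 log₁₀(1.669) = 2.23 dB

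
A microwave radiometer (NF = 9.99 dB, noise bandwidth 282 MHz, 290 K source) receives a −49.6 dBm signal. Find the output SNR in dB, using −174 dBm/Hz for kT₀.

Noise floor: N = −174 + 10 log₁₀(B) + NF
10 log₁₀(2.82×10⁸) = 84.5 dB
N = −174 + 84.5 + 9.99 = −79.51 dBm
SNR = P_sig − N = −49.6 − (−79.51) = 29.91 dB → 29.9 dB

29.9 dB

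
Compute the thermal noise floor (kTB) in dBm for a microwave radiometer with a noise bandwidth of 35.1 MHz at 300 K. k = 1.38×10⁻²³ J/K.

−98.4 dBm

P_n = kTB = 1.38×10⁻²³ × 300 × 3.51×10⁷ = 1.45×10⁻¹³ W
In dBm: 10 log₁₀(1.45×10⁻¹³ / 10⁻³) = −98.4 dBm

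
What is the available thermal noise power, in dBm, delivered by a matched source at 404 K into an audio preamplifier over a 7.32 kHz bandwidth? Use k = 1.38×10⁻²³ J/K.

−133.9 dBm

P_n = kTB = 1.38×10⁻²³ × 404 × 7.32×10³ = 4.08×10⁻¹⁷ W
In dBm: 10 log₁₀(4.08×10⁻¹⁷ / 10⁻³) = −133.9 dBm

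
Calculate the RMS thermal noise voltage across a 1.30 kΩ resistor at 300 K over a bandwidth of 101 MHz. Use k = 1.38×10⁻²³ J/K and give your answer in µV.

V_n = √(4kTRB)
4kTRB = 4 × 1.38×10⁻²³ × 300 × 1.30×10³ × 1.01×10⁸ = 2.17×10⁻⁹ V²
V_n = √(2.17×10⁻⁹) = 4.66×10⁻⁵ V = 46.6 µV

46.6 µV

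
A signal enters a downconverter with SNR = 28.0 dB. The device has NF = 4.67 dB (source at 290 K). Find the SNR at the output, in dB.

By definition F = SNR_in/SNR_out, so in dB: SNR_out = SNR_in − NF
SNR_out = 28.0 − 4.67 = 23.33 dB

23.33 dB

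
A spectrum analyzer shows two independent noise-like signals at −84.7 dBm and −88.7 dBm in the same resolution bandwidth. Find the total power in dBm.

−83.2 dBm

Convert to linear, add, convert back:
P₁ = 3.39×10⁻¹² W, P₂ = 1.35×10⁻¹² W
P_tot = 4.74×10⁻¹² W → 10 log₁₀(P_tot / 10⁻³) = −83.2 dBm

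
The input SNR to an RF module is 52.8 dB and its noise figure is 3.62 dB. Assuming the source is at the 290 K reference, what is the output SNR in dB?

49.18 dB

By definition F = SNR_in/SNR_out, so in dB: SNR_out = SNR_in − NF
SNR_out = 52.8 − 3.62 = 49.18 dB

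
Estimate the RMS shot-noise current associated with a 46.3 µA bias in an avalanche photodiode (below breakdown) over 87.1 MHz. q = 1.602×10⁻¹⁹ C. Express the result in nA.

I_n = √(2qI·B)
2qI·B = 2 × 1.602×10⁻¹⁹ × 4.63×10⁻⁵ × 8.71×10⁷ = 1.29×10⁻¹⁵ A²
I_n = √(1.29×10⁻¹⁵) = 3.59×10⁻⁸ A = 35.9 nA

35.9 nA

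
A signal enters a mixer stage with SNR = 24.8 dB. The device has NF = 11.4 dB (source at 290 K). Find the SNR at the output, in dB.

13.4 dB

By definition F = SNR_in/SNR_out, so in dB: SNR_out = SNR_in − NF
SNR_out = 24.8 − 11.4 = 13.4 dB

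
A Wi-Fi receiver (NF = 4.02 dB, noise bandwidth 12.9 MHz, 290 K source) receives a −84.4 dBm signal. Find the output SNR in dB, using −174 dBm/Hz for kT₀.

14.5 dB

Noise floor: N = −174 + 10 log₁₀(B) + NF
10 log₁₀(1.29×10⁷) = 71.11 dB
N = −174 + 71.11 + 4.02 = −98.87 dBm
SNR = P_sig − N = −84.4 − (−98.87) = 14.47 dB → 14.5 dB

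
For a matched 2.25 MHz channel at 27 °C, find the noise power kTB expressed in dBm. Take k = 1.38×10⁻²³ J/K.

−110.3 dBm

T = 27 °C + 273.15 = 300.15 K
P_n = kTB = 1.38×10⁻²³ × 300.15 × 2.25×10⁶ = 9.32×10⁻¹⁵ W
In dBm: 10 log₁₀(9.32×10⁻¹⁵ / 10⁻³) = −110.3 dBm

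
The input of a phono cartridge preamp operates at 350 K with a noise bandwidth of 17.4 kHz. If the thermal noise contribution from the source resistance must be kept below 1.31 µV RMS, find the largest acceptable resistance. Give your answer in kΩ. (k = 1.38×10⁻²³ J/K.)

5.10 kΩ

Johnson–Nyquist: V_n = √(4kTRB) ⇒ R = V_n² / (4kTB)
4kTB = 4 × 1.38×10⁻²³ × 350 × 1.74×10⁴ = 3.36×10⁻¹⁶
R = (1.31×10⁻⁶)² / 3.36×10⁻¹⁶ = 5.10×10³ Ω = 5.10 kΩ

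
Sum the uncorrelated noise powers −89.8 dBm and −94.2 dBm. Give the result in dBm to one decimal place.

−88.5 dBm

Convert to linear, add, convert back:
P₁ = 1.05×10⁻¹² W, P₂ = 3.80×10⁻¹³ W
P_tot = 1.43×10⁻¹² W → 10 log₁₀(P_tot / 10⁻³) = −88.5 dBm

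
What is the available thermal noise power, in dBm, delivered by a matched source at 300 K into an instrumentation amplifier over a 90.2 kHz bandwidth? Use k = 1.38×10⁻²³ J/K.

−124.3 dBm

P_n = kTB = 1.38×10⁻²³ × 300 × 9.02×10⁴ = 3.73×10⁻¹⁶ W
In dBm: 10 log₁₀(3.73×10⁻¹⁶ / 10⁻³) = −124.3 dBm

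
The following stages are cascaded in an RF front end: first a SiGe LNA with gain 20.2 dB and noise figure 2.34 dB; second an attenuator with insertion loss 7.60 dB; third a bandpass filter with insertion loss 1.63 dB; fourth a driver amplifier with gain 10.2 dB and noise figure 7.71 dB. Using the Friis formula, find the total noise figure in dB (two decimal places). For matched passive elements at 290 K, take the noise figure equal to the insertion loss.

3.38 dB

Convert to linear (a loss of L dB is a gain of −L dB): F_i = 10^(NF_i/10), G_i = 10^(G_i,dB/10)
  Stage 1: F_1 = 10^(2.34/10) = 1.714, G_1 = 10^(20.2/10) = 104.7
  Stage 2: F_2 = 10^(7.60/10) = 5.754, G_2 = 10^(−7.60/10) = 0.1738
  Stage 3: F_3 = 10^(1.63/10) = 1.455, G_3 = 10^(−1.63/10) = 0.6871
  Stage 4: F_4 = 10^(7.71/10) = 5.902, G_4 = 10^(10.2/10) = 10.47
Friis cascade:
  F = 1.714 + (5.754 − 1)/104.7 + (1.455 − 1)/18.20 + (5.902 − 1)/12.50 = 2.176
NF = 10 log₁₀(2.176) = 3.38 dB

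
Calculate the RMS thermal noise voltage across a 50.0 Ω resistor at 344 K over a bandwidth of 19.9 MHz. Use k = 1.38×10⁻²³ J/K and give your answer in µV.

V_n = √(4kTRB)
4kTRB = 4 × 1.38×10⁻²³ × 344 × 5.00×10¹ × 1.99×10⁷ = 1.89×10⁻¹¹ V²
V_n = √(1.89×10⁻¹¹) = 4.35×10⁻⁶ V = 4.35 µV

4.35 µV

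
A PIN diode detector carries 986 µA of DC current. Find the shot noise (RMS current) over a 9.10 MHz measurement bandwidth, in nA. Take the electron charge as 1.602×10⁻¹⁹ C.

53.6 nA

I_n = √(2qI·B)
2qI·B = 2 × 1.602×10⁻¹⁹ × 9.86×10⁻⁴ × 9.10×10⁶ = 2.87×10⁻¹⁵ A²
I_n = √(2.87×10⁻¹⁵) = 5.36×10⁻⁸ A = 53.6 nA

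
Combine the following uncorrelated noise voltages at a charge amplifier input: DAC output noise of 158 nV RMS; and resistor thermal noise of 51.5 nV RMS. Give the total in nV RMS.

166 nV

Uncorrelated sources add in power (mean-square): V_tot = √(ΣV_i²)
V_tot = √[(1.58×10⁻⁷)² + (5.15×10⁻⁸)²] = 1.66×10⁻⁷ V = 166 nV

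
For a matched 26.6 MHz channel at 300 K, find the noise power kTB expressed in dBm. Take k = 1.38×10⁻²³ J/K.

P_n = kTB = 1.38×10⁻²³ × 300 × 2.66×10⁷ = 1.10×10⁻¹³ W
In dBm: 10 log₁₀(1.10×10⁻¹³ / 10⁻³) = −99.6 dBm

−99.6 dBm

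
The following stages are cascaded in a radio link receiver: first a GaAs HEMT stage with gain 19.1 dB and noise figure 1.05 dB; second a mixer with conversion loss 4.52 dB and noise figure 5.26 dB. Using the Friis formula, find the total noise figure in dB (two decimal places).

1.15 dB

Convert to linear (a loss of L dB is a gain of −L dB): F_i = 10^(NF_i/10), G_i = 10^(G_i,dB/10)
  Stage 1: F_1 = 10^(1.05/10) = 1.274, G_1 = 10^(19.1/10) = 81.28
  Stage 2: F_2 = 10^(5.26/10) = 3.357, G_2 = 10^(−4.52/10) = 0.3532
Friis cascade:
  F = 1.274 + (3.357 − 1)/81.28 = 1.303
NF = 10 log₁₀(1.303) = 1.15 dB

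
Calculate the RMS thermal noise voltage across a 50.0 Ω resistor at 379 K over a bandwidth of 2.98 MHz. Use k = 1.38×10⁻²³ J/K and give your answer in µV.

V_n = √(4kTRB)
4kTRB = 4 × 1.38×10⁻²³ × 379 × 5.00×10¹ × 2.98×10⁶ = 3.12×10⁻¹² V²
V_n = √(3.12×10⁻¹²) = 1.77×10⁻⁶ V = 1.77 µV

1.77 µV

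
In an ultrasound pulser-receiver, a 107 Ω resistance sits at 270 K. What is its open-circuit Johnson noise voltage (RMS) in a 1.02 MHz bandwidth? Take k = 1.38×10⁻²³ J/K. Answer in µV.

V_n = √(4kTRB)
4kTRB = 4 × 1.38×10⁻²³ × 270 × 1.07×10² × 1.02×10⁶ = 1.63×10⁻¹² V²
V_n = √(1.63×10⁻¹²) = 1.28×10⁻⁶ V = 1.28 µV

1.28 µV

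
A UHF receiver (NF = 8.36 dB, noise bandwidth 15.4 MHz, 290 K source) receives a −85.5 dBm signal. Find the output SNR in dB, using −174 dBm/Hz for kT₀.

8.3 dB

Noise floor: N = −174 + 10 log₁₀(B) + NF
10 log₁₀(1.54×10⁷) = 71.88 dB
N = −174 + 71.88 + 8.36 = −93.76 dBm
SNR = P_sig − N = −85.5 − (−93.76) = 8.26 dB → 8.3 dB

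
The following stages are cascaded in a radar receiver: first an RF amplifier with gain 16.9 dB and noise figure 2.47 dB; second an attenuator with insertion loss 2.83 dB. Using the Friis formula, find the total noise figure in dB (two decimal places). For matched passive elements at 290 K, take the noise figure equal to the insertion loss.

Convert to linear (a loss of L dB is a gain of −L dB): F_i = 10^(NF_i/10), G_i = 10^(G_i,dB/10)
  Stage 1: F_1 = 10^(2.47/10) = 1.766, G_1 = 10^(16.9/10) = 48.98
  Stage 2: F_2 = 10^(2.83/10) = 1.919, G_2 = 10^(−2.83/10) = 0.5212
Friis cascade:
  F = 1.766 + (1.919 − 1)/48.98 = 1.785
NF = 10 log₁₀(1.785) = 2.52 dB

2.52 dB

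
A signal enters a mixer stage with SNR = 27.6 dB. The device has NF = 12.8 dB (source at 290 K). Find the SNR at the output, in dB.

By definition F = SNR_in/SNR_out, so in dB: SNR_out = SNR_in − NF
SNR_out = 27.6 − 12.8 = 14.8 dB

14.8 dB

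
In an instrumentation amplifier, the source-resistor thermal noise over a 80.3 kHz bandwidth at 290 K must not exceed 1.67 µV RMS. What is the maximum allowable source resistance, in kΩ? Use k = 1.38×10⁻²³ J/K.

Johnson–Nyquist: V_n = √(4kTRB) ⇒ R = V_n² / (4kTB)
4kTB = 4 × 1.38×10⁻²³ × 290 × 8.03×10⁴ = 1.29×10⁻¹⁵
R = (1.67×10⁻⁶)² / 1.29×10⁻¹⁵ = 2.17×10³ Ω = 2.17 kΩ

2.17 kΩ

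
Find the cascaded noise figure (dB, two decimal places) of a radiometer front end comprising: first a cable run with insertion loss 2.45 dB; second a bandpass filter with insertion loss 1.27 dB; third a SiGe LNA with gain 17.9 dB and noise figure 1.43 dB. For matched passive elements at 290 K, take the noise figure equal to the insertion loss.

Convert to linear (a loss of L dB is a gain of −L dB): F_i = 10^(NF_i/10), G_i = 10^(G_i,dB/10)
  Stage 1: F_1 = 10^(2.45/10) = 1.758, G_1 = 10^(−2.45/10) = 0.5689
  Stage 2: F_2 = 10^(1.27/10) = 1.340, G_2 = 10^(−1.27/10) = 0.7464
  Stage 3: F_3 = 10^(1.43/10) = 1.390, G_3 = 10^(17.9/10) = 61.66
Friis cascade:
  F = 1.758 + (1.340 − 1)/0.5689 + (1.390 − 1)/0.4246 = 3.273
NF = 10 log₁₀(3.273) = 5.15 dB

5.15 dB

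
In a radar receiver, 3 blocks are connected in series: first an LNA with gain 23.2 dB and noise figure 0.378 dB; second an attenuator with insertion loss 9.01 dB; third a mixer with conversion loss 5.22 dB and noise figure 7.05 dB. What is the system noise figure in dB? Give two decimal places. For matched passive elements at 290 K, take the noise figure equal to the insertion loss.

Convert to linear (a loss of L dB is a gain of −L dB): F_i = 10^(NF_i/10), G_i = 10^(G_i,dB/10)
  Stage 1: F_1 = 10^(0.378/10) = 1.091, G_1 = 10^(23.2/10) = 208.9
  Stage 2: F_2 = 10^(9.01/10) = 7.962, G_2 = 10^(−9.01/10) = 0.1256
  Stage 3: F_3 = 10^(7.05/10) = 5.070, G_3 = 10^(−5.22/10) = 0.3006
Friis cascade:
  F = 1.091 + (7.962 − 1)/208.9 + (5.070 − 1)/26.24 = 1.279
NF = 10 log₁₀(1.279) = 1.07 dB

1.07 dB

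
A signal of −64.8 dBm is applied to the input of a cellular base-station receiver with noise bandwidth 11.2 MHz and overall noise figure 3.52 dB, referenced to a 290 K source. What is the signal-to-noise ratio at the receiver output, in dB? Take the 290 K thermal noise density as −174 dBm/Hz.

Noise floor: N = −174 + 10 log₁₀(B) + NF
10 log₁₀(1.12×10⁷) = 70.49 dB
N = −174 + 70.49 + 3.52 = −99.99 dBm
SNR = P_sig − N = −64.8 − (−99.99) = 35.19 dB → 35.2 dB

35.2 dB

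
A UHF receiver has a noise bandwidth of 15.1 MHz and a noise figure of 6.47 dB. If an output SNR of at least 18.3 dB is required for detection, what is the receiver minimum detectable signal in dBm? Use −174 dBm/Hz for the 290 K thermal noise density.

Sensitivity = −174 + 10 log₁₀(B) + NF + SNR_min
= −174 + 71.79 + 6.47 + 18.3
= −77.44 dBm → −77.4 dBm

−77.4 dBm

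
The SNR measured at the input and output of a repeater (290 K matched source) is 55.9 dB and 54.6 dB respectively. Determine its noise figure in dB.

NF (dB) = SNR_in(dB) − SNR_out(dB) when the source is at T₀
NF = 55.9 − 54.6 = 1.3 dB

1.3 dB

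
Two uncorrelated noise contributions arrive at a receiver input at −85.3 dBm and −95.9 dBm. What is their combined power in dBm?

Convert to linear, add, convert back:
P₁ = 2.95×10⁻¹² W, P₂ = 2.57×10⁻¹³ W
P_tot = 3.21×10⁻¹² W → 10 log₁₀(P_tot / 10⁻³) = −84.9 dBm

−84.9 dBm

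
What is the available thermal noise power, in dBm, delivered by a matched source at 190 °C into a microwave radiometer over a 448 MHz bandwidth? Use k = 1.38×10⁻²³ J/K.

−85.4 dBm

T = 190 °C + 273.15 = 463.15 K
P_n = kTB = 1.38×10⁻²³ × 463.15 × 4.48×10⁸ = 2.86×10⁻¹² W
In dBm: 10 log₁₀(2.86×10⁻¹² / 10⁻³) = −85.4 dBm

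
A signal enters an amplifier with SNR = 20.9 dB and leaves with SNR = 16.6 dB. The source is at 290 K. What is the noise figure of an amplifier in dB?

4.3 dB

NF (dB) = SNR_in(dB) − SNR_out(dB) when the source is at T₀
NF = 20.9 − 16.6 = 4.3 dB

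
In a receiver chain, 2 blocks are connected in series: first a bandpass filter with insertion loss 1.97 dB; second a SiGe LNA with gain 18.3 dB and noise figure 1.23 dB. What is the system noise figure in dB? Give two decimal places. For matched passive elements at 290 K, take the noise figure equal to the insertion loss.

3.20 dB

Convert to linear (a loss of L dB is a gain of −L dB): F_i = 10^(NF_i/10), G_i = 10^(G_i,dB/10)
  Stage 1: F_1 = 10^(1.97/10) = 1.574, G_1 = 10^(−1.97/10) = 0.6353
  Stage 2: F_2 = 10^(1.23/10) = 1.327, G_2 = 10^(18.3/10) = 67.61
Friis cascade:
  F = 1.574 + (1.327 − 1)/0.6353 = 2.089
NF = 10 log₁₀(2.089) = 3.20 dB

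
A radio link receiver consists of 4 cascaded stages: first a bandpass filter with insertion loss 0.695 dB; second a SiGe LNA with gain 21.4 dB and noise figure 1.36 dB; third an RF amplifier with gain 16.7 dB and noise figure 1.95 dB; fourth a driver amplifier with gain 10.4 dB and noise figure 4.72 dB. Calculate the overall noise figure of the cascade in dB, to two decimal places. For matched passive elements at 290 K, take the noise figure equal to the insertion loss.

Convert to linear (a loss of L dB is a gain of −L dB): F_i = 10^(NF_i/10), G_i = 10^(G_i,dB/10)
  Stage 1: F_1 = 10^(0.695/10) = 1.174, G_1 = 10^(−0.695/10) = 0.8521
  Stage 2: F_2 = 10^(1.36/10) = 1.368, G_2 = 10^(21.4/10) = 138.0
  Stage 3: F_3 = 10^(1.95/10) = 1.567, G_3 = 10^(16.7/10) = 46.77
  Stage 4: F_4 = 10^(4.72/10) = 2.965, G_4 = 10^(10.4/10) = 10.96
Friis cascade:
  F = 1.174 + (1.368 − 1)/0.8521 + (1.567 − 1)/117.6 + (2.965 − 1)/5502 = 1.610
NF = 10 log₁₀(1.610) = 2.07 dB

2.07 dB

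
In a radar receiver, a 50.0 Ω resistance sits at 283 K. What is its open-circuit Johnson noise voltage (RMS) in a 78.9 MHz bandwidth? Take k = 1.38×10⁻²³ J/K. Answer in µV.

7.85 µV

V_n = √(4kTRB)
4kTRB = 4 × 1.38×10⁻²³ × 283 × 5.00×10¹ × 7.89×10⁷ = 6.16×10⁻¹¹ V²
V_n = √(6.16×10⁻¹¹) = 7.85×10⁻⁶ V = 7.85 µV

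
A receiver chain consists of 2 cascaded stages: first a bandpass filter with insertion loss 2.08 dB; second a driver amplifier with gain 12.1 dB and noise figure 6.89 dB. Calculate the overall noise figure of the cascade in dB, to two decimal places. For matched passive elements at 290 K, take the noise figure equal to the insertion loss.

Convert to linear (a loss of L dB is a gain of −L dB): F_i = 10^(NF_i/10), G_i = 10^(G_i,dB/10)
  Stage 1: F_1 = 10^(2.08/10) = 1.614, G_1 = 10^(−2.08/10) = 0.6194
  Stage 2: F_2 = 10^(6.89/10) = 4.887, G_2 = 10^(12.1/10) = 16.22
Friis cascade:
  F = 1.614 + (4.887 − 1)/0.6194 = 7.889
NF = 10 log₁₀(7.889) = 8.97 dB

8.97 dB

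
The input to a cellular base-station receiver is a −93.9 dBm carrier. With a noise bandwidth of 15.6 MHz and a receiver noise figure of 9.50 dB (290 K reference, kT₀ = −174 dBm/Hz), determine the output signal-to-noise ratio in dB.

Noise floor: N = −174 + 10 log₁₀(B) + NF
10 log₁₀(1.56×10⁷) = 71.93 dB
N = −174 + 71.93 + 9.50 = −92.57 dBm
SNR = P_sig − N = −93.9 − (−92.57) = −1.33 dB → −1.3 dB

−1.3 dB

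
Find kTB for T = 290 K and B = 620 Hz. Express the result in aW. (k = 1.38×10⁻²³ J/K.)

2.48 aW

P_n = kTB = 1.38×10⁻²³ × 290 × 6.20×10² = 2.48×10⁻¹⁸ W = 2.48 aW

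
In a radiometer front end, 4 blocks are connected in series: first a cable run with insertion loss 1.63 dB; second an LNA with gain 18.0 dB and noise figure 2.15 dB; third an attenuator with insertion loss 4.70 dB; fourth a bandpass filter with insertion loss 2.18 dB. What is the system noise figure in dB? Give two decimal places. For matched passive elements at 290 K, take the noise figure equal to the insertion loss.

Convert to linear (a loss of L dB is a gain of −L dB): F_i = 10^(NF_i/10), G_i = 10^(G_i,dB/10)
  Stage 1: F_1 = 10^(1.63/10) = 1.455, G_1 = 10^(−1.63/10) = 0.6871
  Stage 2: F_2 = 10^(2.15/10) = 1.641, G_2 = 10^(18.0/10) = 63.10
  Stage 3: F_3 = 10^(4.70/10) = 2.951, G_3 = 10^(−4.70/10) = 0.3388
  Stage 4: F_4 = 10^(2.18/10) = 1.652, G_4 = 10^(−2.18/10) = 0.6053
Friis cascade:
  F = 1.455 + (1.641 − 1)/0.6871 + (2.951 − 1)/43.35 + (1.652 − 1)/14.69 = 2.477
NF = 10 log₁₀(2.477) = 3.94 dB

3.94 dB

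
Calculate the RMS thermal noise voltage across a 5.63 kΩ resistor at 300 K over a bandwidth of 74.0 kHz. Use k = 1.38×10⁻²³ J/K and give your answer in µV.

V_n = √(4kTRB)
4kTRB = 4 × 1.38×10⁻²³ × 300 × 5.63×10³ × 7.40×10⁴ = 6.90×10⁻¹² V²
V_n = √(6.90×10⁻¹²) = 2.63×10⁻⁶ V = 2.63 µV

2.63 µV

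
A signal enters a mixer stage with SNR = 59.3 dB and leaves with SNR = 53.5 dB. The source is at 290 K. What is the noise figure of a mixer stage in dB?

5.8 dB

NF (dB) = SNR_in(dB) − SNR_out(dB) when the source is at T₀
NF = 59.3 − 53.5 = 5.8 dB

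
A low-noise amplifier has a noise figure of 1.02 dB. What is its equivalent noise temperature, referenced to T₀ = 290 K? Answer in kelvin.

76.8 K

F = 10^(1.02/10) = 1.26474
T_e = (F − 1)·T₀ = (1.26474 − 1) × 290 = 76.8 K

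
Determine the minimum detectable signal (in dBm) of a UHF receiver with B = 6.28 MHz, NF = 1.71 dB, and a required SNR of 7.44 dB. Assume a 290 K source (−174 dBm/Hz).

Sensitivity = −174 + 10 log₁₀(B) + NF + SNR_min
= −174 + 67.98 + 1.71 + 7.44
= −96.87 dBm → −96.9 dBm

−96.9 dBm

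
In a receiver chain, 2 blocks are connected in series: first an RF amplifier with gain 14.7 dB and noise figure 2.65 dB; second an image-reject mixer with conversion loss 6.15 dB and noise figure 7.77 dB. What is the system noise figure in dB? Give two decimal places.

3.03 dB

Convert to linear (a loss of L dB is a gain of −L dB): F_i = 10^(NF_i/10), G_i = 10^(G_i,dB/10)
  Stage 1: F_1 = 10^(2.65/10) = 1.841, G_1 = 10^(14.7/10) = 29.51
  Stage 2: F_2 = 10^(7.77/10) = 5.984, G_2 = 10^(−6.15/10) = 0.2427
Friis cascade:
  F = 1.841 + (5.984 − 1)/29.51 = 2.010
NF = 10 log₁₀(2.010) = 3.03 dB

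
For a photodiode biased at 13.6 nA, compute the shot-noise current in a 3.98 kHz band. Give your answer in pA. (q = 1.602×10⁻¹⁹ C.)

I_n = √(2qI·B)
2qI·B = 2 × 1.602×10⁻¹⁹ × 1.36×10⁻⁸ × 3.98×10³ = 1.73×10⁻²³ A²
I_n = √(1.73×10⁻²³) = 4.16×10⁻¹² A = 4.16 pA

4.16 pA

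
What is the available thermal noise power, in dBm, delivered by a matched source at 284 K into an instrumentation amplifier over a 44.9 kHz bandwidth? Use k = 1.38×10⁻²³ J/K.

P_n = kTB = 1.38×10⁻²³ × 284 × 4.49×10⁴ = 1.76×10⁻¹⁶ W
In dBm: 10 log₁₀(1.76×10⁻¹⁶ / 10⁻³) = −127.5 dBm

−127.5 dBm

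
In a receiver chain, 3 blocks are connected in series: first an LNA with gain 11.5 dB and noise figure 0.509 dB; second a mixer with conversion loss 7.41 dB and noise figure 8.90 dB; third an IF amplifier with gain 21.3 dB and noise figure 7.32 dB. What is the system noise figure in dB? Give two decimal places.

5.21 dB

Convert to linear (a loss of L dB is a gain of −L dB): F_i = 10^(NF_i/10), G_i = 10^(G_i,dB/10)
  Stage 1: F_1 = 10^(0.509/10) = 1.124, G_1 = 10^(11.5/10) = 14.13
  Stage 2: F_2 = 10^(8.90/10) = 7.762, G_2 = 10^(−7.41/10) = 0.1816
  Stage 3: F_3 = 10^(7.32/10) = 5.395, G_3 = 10^(21.3/10) = 134.9
Friis cascade:
  F = 1.124 + (7.762 − 1)/14.13 + (5.395 − 1)/2.564 = 3.317
NF = 10 log₁₀(3.317) = 5.21 dB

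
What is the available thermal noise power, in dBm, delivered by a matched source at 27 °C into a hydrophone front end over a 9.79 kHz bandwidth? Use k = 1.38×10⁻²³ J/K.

T = 27 °C + 273.15 = 300.15 K
P_n = kTB = 1.38×10⁻²³ × 300.15 × 9.79×10³ = 4.06×10⁻¹⁷ W
In dBm: 10 log₁₀(4.06×10⁻¹⁷ / 10⁻³) = −133.9 dBm

−133.9 dBm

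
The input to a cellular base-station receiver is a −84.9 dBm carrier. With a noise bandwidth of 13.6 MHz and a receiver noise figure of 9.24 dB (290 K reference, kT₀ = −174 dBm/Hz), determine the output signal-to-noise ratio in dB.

Noise floor: N = −174 + 10 log₁₀(B) + NF
10 log₁₀(1.36×10⁷) = 71.34 dB
N = −174 + 71.34 + 9.24 = −93.42 dBm
SNR = P_sig − N = −84.9 − (−93.42) = 8.52 dB → 8.5 dB

8.5 dB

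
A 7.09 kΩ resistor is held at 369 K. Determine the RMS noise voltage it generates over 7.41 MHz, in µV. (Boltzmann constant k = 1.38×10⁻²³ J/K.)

V_n = √(4kTRB)
4kTRB = 4 × 1.38×10⁻²³ × 369 × 7.09×10³ × 7.41×10⁶ = 1.07×10⁻⁹ V²
V_n = √(1.07×10⁻⁹) = 3.27×10⁻⁵ V = 32.7 µV

32.7 µV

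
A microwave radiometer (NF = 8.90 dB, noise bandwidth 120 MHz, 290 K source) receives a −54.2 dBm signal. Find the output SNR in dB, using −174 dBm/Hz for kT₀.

Noise floor: N = −174 + 10 log₁₀(B) + NF
10 log₁₀(1.20×10⁸) = 80.79 dB
N = −174 + 80.79 + 8.90 = −84.31 dBm
SNR = P_sig − N = −54.2 − (−84.31) = 30.11 dB → 30.1 dB

30.1 dB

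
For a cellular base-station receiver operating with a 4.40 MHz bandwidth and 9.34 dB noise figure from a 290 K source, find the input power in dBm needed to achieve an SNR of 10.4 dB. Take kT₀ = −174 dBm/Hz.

Sensitivity = −174 + 10 log₁₀(B) + NF + SNR_min
= −174 + 66.43 + 9.34 + 10.4
= −87.83 dBm → −87.8 dBm

−87.8 dBm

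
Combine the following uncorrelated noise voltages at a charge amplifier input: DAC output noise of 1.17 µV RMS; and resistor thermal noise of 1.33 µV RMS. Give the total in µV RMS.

1.77 µV

Uncorrelated sources add in power (mean-square): V_tot = √(ΣV_i²)
V_tot = √[(1.17×10⁻⁶)² + (1.33×10⁻⁶)²] = 1.77×10⁻⁶ V = 1.77 µV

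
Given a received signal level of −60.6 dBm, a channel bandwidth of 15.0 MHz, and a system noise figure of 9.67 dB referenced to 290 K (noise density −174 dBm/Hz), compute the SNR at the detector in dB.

Noise floor: N = −174 + 10 log₁₀(B) + NF
10 log₁₀(1.50×10⁷) = 71.76 dB
N = −174 + 71.76 + 9.67 = −92.57 dBm
SNR = P_sig − N = −60.6 − (−92.57) = 31.97 dB → 32.0 dB

32.0 dB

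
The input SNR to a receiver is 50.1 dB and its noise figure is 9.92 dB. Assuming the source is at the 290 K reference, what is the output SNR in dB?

By definition F = SNR_in/SNR_out, so in dB: SNR_out = SNR_in − NF
SNR_out = 50.1 − 9.92 = 40.18 dB

40.18 dB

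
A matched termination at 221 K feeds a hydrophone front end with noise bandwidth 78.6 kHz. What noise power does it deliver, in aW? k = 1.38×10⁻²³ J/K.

240 aW

P_n = kTB = 1.38×10⁻²³ × 221 × 7.86×10⁴ = 2.40×10⁻¹⁶ W = 240 aW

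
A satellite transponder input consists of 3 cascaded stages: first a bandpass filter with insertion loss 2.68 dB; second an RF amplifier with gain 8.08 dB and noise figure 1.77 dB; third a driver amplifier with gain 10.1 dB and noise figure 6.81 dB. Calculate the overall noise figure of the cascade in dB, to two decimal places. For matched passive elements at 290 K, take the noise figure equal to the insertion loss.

5.89 dB

Convert to linear (a loss of L dB is a gain of −L dB): F_i = 10^(NF_i/10), G_i = 10^(G_i,dB/10)
  Stage 1: F_1 = 10^(2.68/10) = 1.854, G_1 = 10^(−2.68/10) = 0.5395
  Stage 2: F_2 = 10^(1.77/10) = 1.503, G_2 = 10^(8.08/10) = 6.427
  Stage 3: F_3 = 10^(6.81/10) = 4.797, G_3 = 10^(10.1/10) = 10.23
Friis cascade:
  F = 1.854 + (1.503 − 1)/0.5395 + (4.797 − 1)/3.467 = 3.881
NF = 10 log₁₀(3.881) = 5.89 dB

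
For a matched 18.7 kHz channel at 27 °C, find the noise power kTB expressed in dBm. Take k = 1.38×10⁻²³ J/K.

−131.1 dBm

T = 27 °C + 273.15 = 300.15 K
P_n = kTB = 1.38×10⁻²³ × 300.15 × 1.87×10⁴ = 7.75×10⁻¹⁷ W
In dBm: 10 log₁₀(7.75×10⁻¹⁷ / 10⁻³) = −131.1 dBm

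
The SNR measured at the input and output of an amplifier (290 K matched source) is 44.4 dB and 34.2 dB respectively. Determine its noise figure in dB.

10.2 dB

NF (dB) = SNR_in(dB) − SNR_out(dB) when the source is at T₀
NF = 44.4 − 34.2 = 10.2 dB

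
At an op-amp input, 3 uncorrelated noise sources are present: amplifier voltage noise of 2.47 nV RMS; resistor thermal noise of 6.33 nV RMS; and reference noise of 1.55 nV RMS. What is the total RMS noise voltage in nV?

6.97 nV

Uncorrelated sources add in power (mean-square): V_tot = √(ΣV_i²)
V_tot = √[(2.47×10⁻⁹)² + (6.33×10⁻⁹)² + (1.55×10⁻⁹)²] = 6.97×10⁻⁹ V = 6.97 nV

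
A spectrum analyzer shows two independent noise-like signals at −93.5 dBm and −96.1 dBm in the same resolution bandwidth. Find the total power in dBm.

Convert to linear, add, convert back:
P₁ = 4.47×10⁻¹³ W, P₂ = 2.45×10⁻¹³ W
P_tot = 6.92×10⁻¹³ W → 10 log₁₀(P_tot / 10⁻³) = −91.6 dBm

−91.6 dBm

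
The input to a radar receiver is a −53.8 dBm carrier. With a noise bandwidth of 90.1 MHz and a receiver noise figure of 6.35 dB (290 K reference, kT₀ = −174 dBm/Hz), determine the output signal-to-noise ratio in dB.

34.3 dB

Noise floor: N = −174 + 10 log₁₀(B) + NF
10 log₁₀(9.01×10⁷) = 79.55 dB
N = −174 + 79.55 + 6.35 = −88.10 dBm
SNR = P_sig − N = −53.8 − (−88.10) = 34.30 dB → 34.3 dB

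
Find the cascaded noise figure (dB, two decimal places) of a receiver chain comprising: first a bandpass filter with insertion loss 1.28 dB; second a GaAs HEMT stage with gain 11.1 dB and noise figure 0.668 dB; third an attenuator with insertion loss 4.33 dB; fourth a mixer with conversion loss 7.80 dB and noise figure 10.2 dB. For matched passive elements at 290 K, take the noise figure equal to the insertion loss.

Convert to linear (a loss of L dB is a gain of −L dB): F_i = 10^(NF_i/10), G_i = 10^(G_i,dB/10)
  Stage 1: F_1 = 10^(1.28/10) = 1.343, G_1 = 10^(−1.28/10) = 0.7447
  Stage 2: F_2 = 10^(0.668/10) = 1.166, G_2 = 10^(11.1/10) = 12.88
  Stage 3: F_3 = 10^(4.33/10) = 2.710, G_3 = 10^(−4.33/10) = 0.3690
  Stage 4: F_4 = 10^(10.2/10) = 10.47, G_4 = 10^(−7.80/10) = 0.1660
Friis cascade:
  F = 1.343 + (1.166 − 1)/0.7447 + (2.710 − 1)/9.594 + (10.47 − 1)/3.540 = 4.420
NF = 10 log₁₀(4.420) = 6.45 dB

6.45 dB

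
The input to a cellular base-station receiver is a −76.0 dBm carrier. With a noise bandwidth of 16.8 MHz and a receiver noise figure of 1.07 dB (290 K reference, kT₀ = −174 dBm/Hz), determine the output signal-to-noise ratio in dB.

24.7 dB

Noise floor: N = −174 + 10 log₁₀(B) + NF
10 log₁₀(1.68×10⁷) = 72.25 dB
N = −174 + 72.25 + 1.07 = −100.68 dBm
SNR = P_sig − N = −76.0 − (−100.68) = 24.68 dB → 24.7 dB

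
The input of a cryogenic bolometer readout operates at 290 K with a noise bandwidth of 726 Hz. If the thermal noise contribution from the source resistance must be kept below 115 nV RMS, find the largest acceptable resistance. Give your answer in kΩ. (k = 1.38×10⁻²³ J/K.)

Johnson–Nyquist: V_n = √(4kTRB) ⇒ R = V_n² / (4kTB)
4kTB = 4 × 1.38×10⁻²³ × 290 × 7.26×10² = 1.16×10⁻¹⁷
R = (1.15×10⁻⁷)² / 1.16×10⁻¹⁷ = 1.14×10³ Ω = 1.14 kΩ

1.14 kΩ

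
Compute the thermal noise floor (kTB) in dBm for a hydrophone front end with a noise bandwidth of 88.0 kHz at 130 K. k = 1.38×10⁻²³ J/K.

−128.0 dBm

P_n = kTB = 1.38×10⁻²³ × 130 × 8.80×10⁴ = 1.58×10⁻¹⁶ W
In dBm: 10 log₁₀(1.58×10⁻¹⁶ / 10⁻³) = −128.0 dBm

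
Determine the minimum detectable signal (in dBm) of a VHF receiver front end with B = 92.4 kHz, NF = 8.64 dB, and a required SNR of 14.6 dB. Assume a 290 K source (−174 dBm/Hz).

−101.1 dBm

Sensitivity = −174 + 10 log₁₀(B) + NF + SNR_min
= −174 + 49.66 + 8.64 + 14.6
= −101.10 dBm → −101.1 dBm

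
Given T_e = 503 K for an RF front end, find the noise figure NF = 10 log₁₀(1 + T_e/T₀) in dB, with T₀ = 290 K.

F = 1 + T_e/T₀ = 1 + 503/290 = 2.73448
NF = 10 log₁₀(2.73448) = 4.37 dB

4.37 dB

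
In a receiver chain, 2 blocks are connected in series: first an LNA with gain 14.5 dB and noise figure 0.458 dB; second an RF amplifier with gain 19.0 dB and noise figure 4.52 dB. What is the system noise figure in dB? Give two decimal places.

0.70 dB

Convert to linear (a loss of L dB is a gain of −L dB): F_i = 10^(NF_i/10), G_i = 10^(G_i,dB/10)
  Stage 1: F_1 = 10^(0.458/10) = 1.111, G_1 = 10^(14.5/10) = 28.18
  Stage 2: F_2 = 10^(4.52/10) = 2.831, G_2 = 10^(19.0/10) = 79.43
Friis cascade:
  F = 1.111 + (2.831 − 1)/28.18 = 1.176
NF = 10 log₁₀(1.176) = 0.70 dB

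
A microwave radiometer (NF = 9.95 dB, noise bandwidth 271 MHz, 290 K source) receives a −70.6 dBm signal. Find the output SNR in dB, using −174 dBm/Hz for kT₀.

9.1 dB

Noise floor: N = −174 + 10 log₁₀(B) + NF
10 log₁₀(2.71×10⁸) = 84.33 dB
N = −174 + 84.33 + 9.95 = −79.72 dBm
SNR = P_sig − N = −70.6 − (−79.72) = 9.12 dB → 9.1 dB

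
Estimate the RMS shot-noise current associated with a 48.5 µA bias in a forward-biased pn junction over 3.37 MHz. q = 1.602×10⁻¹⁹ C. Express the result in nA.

I_n = √(2qI·B)
2qI·B = 2 × 1.602×10⁻¹⁹ × 4.85×10⁻⁵ × 3.37×10⁶ = 5.24×10⁻¹⁷ A²
I_n = √(5.24×10⁻¹⁷) = 7.24×10⁻⁹ A = 7.24 nA

7.24 nA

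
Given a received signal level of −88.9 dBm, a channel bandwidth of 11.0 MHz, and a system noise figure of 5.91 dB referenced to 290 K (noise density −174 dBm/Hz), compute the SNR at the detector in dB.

8.8 dB

Noise floor: N = −174 + 10 log₁₀(B) + NF
10 log₁₀(1.10×10⁷) = 70.41 dB
N = −174 + 70.41 + 5.91 = −97.68 dBm
SNR = P_sig − N = −88.9 − (−97.68) = 8.78 dB → 8.8 dB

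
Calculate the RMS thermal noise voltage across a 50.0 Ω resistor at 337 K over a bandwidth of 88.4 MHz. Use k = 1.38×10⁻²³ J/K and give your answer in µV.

V_n = √(4kTRB)
4kTRB = 4 × 1.38×10⁻²³ × 337 × 5.00×10¹ × 8.84×10⁷ = 8.22×10⁻¹¹ V²
V_n = √(8.22×10⁻¹¹) = 9.07×10⁻⁶ V = 9.07 µV

9.07 µV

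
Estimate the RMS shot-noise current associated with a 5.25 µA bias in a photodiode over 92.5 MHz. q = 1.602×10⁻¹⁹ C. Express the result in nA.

I_n = √(2qI·B)
2qI·B = 2 × 1.602×10⁻¹⁹ × 5.25×10⁻⁶ × 9.25×10⁷ = 1.56×10⁻¹⁶ A²
I_n = √(1.56×10⁻¹⁶) = 1.25×10⁻⁸ A = 12.5 nA

12.5 nA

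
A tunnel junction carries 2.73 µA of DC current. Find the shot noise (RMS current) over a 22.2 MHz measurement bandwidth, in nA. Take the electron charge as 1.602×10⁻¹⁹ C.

4.41 nA

I_n = √(2qI·B)
2qI·B = 2 × 1.602×10⁻¹⁹ × 2.73×10⁻⁶ × 2.22×10⁷ = 1.94×10⁻¹⁷ A²
I_n = √(1.94×10⁻¹⁷) = 4.41×10⁻⁹ A = 4.41 nA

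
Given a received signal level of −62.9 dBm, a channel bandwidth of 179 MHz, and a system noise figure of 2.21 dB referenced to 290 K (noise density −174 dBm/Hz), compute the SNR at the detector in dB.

Noise floor: N = −174 + 10 log₁₀(B) + NF
10 log₁₀(1.79×10⁸) = 82.53 dB
N = −174 + 82.53 + 2.21 = −89.26 dBm
SNR = P_sig − N = −62.9 − (−89.26) = 26.36 dB → 26.4 dB

26.4 dB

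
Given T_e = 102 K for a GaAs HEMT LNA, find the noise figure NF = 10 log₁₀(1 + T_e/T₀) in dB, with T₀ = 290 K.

F = 1 + T_e/T₀ = 1 + 102/290 = 1.35172
NF = 10 log₁₀(1.35172) = 1.31 dB

1.31 dB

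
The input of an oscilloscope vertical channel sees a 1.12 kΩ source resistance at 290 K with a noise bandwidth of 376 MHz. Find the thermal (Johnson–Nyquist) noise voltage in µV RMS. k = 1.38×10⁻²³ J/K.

82.1 µV

V_n = √(4kTRB)
4kTRB = 4 × 1.38×10⁻²³ × 290 × 1.12×10³ × 3.76×10⁸ = 6.74×10⁻⁹ V²
V_n = √(6.74×10⁻⁹) = 8.21×10⁻⁵ V = 82.1 µV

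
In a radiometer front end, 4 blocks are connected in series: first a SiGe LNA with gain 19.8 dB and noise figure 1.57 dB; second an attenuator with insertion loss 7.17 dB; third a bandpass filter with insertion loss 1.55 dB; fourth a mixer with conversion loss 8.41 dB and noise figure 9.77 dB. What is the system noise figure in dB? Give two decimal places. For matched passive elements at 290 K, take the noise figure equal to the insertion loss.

Convert to linear (a loss of L dB is a gain of −L dB): F_i = 10^(NF_i/10), G_i = 10^(G_i,dB/10)
  Stage 1: F_1 = 10^(1.57/10) = 1.435, G_1 = 10^(19.8/10) = 95.50
  Stage 2: F_2 = 10^(7.17/10) = 5.212, G_2 = 10^(−7.17/10) = 0.1919
  Stage 3: F_3 = 10^(1.55/10) = 1.429, G_3 = 10^(−1.55/10) = 0.6998
  Stage 4: F_4 = 10^(9.77/10) = 9.484, G_4 = 10^(−8.41/10) = 0.1442
Friis cascade:
  F = 1.435 + (5.212 − 1)/95.50 + (1.429 − 1)/18.32 + (9.484 − 1)/12.82 = 2.165
NF = 10 log₁₀(2.165) = 3.35 dB

3.35 dB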